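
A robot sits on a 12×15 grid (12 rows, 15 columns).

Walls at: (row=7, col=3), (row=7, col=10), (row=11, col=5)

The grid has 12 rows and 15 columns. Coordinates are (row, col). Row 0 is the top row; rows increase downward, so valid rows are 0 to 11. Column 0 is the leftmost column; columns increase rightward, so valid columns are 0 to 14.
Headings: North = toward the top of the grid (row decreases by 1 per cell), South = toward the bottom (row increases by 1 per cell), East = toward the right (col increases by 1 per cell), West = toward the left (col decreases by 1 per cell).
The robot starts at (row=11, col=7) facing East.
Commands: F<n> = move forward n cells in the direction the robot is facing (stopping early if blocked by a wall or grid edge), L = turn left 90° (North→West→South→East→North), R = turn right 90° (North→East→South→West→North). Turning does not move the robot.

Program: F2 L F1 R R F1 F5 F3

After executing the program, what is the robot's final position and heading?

Answer: Final position: (row=11, col=9), facing South

Derivation:
Start: (row=11, col=7), facing East
  F2: move forward 2, now at (row=11, col=9)
  L: turn left, now facing North
  F1: move forward 1, now at (row=10, col=9)
  R: turn right, now facing East
  R: turn right, now facing South
  F1: move forward 1, now at (row=11, col=9)
  F5: move forward 0/5 (blocked), now at (row=11, col=9)
  F3: move forward 0/3 (blocked), now at (row=11, col=9)
Final: (row=11, col=9), facing South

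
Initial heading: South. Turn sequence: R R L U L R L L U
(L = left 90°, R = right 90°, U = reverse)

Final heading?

Start: South
  R (right (90° clockwise)) -> West
  R (right (90° clockwise)) -> North
  L (left (90° counter-clockwise)) -> West
  U (U-turn (180°)) -> East
  L (left (90° counter-clockwise)) -> North
  R (right (90° clockwise)) -> East
  L (left (90° counter-clockwise)) -> North
  L (left (90° counter-clockwise)) -> West
  U (U-turn (180°)) -> East
Final: East

Answer: Final heading: East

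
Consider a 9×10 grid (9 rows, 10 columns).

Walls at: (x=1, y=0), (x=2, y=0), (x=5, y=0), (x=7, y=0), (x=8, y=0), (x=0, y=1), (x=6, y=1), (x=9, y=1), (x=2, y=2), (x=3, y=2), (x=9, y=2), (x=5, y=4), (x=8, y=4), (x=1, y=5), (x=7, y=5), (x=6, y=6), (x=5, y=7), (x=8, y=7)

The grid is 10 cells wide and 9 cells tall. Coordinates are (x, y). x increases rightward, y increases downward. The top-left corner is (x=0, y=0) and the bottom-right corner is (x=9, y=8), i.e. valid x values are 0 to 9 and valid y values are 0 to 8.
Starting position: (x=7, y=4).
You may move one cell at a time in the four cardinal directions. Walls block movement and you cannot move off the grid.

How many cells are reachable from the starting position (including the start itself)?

BFS flood-fill from (x=7, y=4):
  Distance 0: (x=7, y=4)
  Distance 1: (x=7, y=3), (x=6, y=4)
  Distance 2: (x=7, y=2), (x=6, y=3), (x=8, y=3), (x=6, y=5)
  Distance 3: (x=7, y=1), (x=6, y=2), (x=8, y=2), (x=5, y=3), (x=9, y=3), (x=5, y=5)
  Distance 4: (x=8, y=1), (x=5, y=2), (x=4, y=3), (x=9, y=4), (x=4, y=5), (x=5, y=6)
  Distance 5: (x=5, y=1), (x=4, y=2), (x=3, y=3), (x=4, y=4), (x=3, y=5), (x=9, y=5), (x=4, y=6)
  Distance 6: (x=4, y=1), (x=2, y=3), (x=3, y=4), (x=2, y=5), (x=8, y=5), (x=3, y=6), (x=9, y=6), (x=4, y=7)
  Distance 7: (x=4, y=0), (x=3, y=1), (x=1, y=3), (x=2, y=4), (x=2, y=6), (x=8, y=6), (x=3, y=7), (x=9, y=7), (x=4, y=8)
  Distance 8: (x=3, y=0), (x=2, y=1), (x=1, y=2), (x=0, y=3), (x=1, y=4), (x=1, y=6), (x=7, y=6), (x=2, y=7), (x=3, y=8), (x=5, y=8), (x=9, y=8)
  Distance 9: (x=1, y=1), (x=0, y=2), (x=0, y=4), (x=0, y=6), (x=1, y=7), (x=7, y=7), (x=2, y=8), (x=6, y=8), (x=8, y=8)
  Distance 10: (x=0, y=5), (x=0, y=7), (x=6, y=7), (x=1, y=8), (x=7, y=8)
  Distance 11: (x=0, y=8)
Total reachable: 69 (grid has 72 open cells total)

Answer: Reachable cells: 69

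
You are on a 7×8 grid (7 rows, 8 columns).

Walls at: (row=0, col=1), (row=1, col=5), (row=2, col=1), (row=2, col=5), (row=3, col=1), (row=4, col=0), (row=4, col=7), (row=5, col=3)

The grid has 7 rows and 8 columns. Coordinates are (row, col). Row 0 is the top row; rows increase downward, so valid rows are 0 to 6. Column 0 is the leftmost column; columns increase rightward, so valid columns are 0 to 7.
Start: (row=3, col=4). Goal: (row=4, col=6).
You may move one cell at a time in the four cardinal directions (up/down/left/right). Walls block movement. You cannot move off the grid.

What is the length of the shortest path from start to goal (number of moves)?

Answer: Shortest path length: 3

Derivation:
BFS from (row=3, col=4) until reaching (row=4, col=6):
  Distance 0: (row=3, col=4)
  Distance 1: (row=2, col=4), (row=3, col=3), (row=3, col=5), (row=4, col=4)
  Distance 2: (row=1, col=4), (row=2, col=3), (row=3, col=2), (row=3, col=6), (row=4, col=3), (row=4, col=5), (row=5, col=4)
  Distance 3: (row=0, col=4), (row=1, col=3), (row=2, col=2), (row=2, col=6), (row=3, col=7), (row=4, col=2), (row=4, col=6), (row=5, col=5), (row=6, col=4)  <- goal reached here
One shortest path (3 moves): (row=3, col=4) -> (row=3, col=5) -> (row=3, col=6) -> (row=4, col=6)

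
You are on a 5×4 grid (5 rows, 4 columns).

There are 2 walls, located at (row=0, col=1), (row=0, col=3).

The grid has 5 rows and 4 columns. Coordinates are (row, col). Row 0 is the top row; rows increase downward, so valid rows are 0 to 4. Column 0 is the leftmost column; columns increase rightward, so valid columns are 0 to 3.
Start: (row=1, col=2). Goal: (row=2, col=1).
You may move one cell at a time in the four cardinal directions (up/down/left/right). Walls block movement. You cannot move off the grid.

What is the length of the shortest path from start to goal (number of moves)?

Answer: Shortest path length: 2

Derivation:
BFS from (row=1, col=2) until reaching (row=2, col=1):
  Distance 0: (row=1, col=2)
  Distance 1: (row=0, col=2), (row=1, col=1), (row=1, col=3), (row=2, col=2)
  Distance 2: (row=1, col=0), (row=2, col=1), (row=2, col=3), (row=3, col=2)  <- goal reached here
One shortest path (2 moves): (row=1, col=2) -> (row=1, col=1) -> (row=2, col=1)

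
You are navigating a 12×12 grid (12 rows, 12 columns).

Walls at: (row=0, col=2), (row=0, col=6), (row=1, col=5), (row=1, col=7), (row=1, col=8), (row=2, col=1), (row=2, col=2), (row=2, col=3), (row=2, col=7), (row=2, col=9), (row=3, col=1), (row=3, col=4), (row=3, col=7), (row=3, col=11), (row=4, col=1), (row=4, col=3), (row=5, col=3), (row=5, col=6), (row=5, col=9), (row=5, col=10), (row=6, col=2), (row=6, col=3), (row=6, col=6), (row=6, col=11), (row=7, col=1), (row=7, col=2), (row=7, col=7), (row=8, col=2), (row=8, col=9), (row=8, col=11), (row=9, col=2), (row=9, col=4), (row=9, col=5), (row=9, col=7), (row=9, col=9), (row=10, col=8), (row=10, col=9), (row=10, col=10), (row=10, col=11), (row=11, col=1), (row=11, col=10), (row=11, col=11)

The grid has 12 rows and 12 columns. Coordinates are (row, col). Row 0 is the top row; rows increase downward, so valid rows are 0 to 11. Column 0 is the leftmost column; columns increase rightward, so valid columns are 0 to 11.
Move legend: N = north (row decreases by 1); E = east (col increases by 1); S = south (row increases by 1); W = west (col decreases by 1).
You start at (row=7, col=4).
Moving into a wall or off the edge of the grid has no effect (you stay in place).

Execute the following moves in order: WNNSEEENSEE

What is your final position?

Start: (row=7, col=4)
  W (west): (row=7, col=4) -> (row=7, col=3)
  N (north): blocked, stay at (row=7, col=3)
  N (north): blocked, stay at (row=7, col=3)
  S (south): (row=7, col=3) -> (row=8, col=3)
  E (east): (row=8, col=3) -> (row=8, col=4)
  E (east): (row=8, col=4) -> (row=8, col=5)
  E (east): (row=8, col=5) -> (row=8, col=6)
  N (north): (row=8, col=6) -> (row=7, col=6)
  S (south): (row=7, col=6) -> (row=8, col=6)
  E (east): (row=8, col=6) -> (row=8, col=7)
  E (east): (row=8, col=7) -> (row=8, col=8)
Final: (row=8, col=8)

Answer: Final position: (row=8, col=8)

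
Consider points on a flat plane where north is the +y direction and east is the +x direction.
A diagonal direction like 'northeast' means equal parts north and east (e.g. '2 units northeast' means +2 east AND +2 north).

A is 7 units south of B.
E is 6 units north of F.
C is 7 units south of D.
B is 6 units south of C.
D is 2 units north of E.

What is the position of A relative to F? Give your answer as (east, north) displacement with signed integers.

Place F at the origin (east=0, north=0).
  E is 6 units north of F: delta (east=+0, north=+6); E at (east=0, north=6).
  D is 2 units north of E: delta (east=+0, north=+2); D at (east=0, north=8).
  C is 7 units south of D: delta (east=+0, north=-7); C at (east=0, north=1).
  B is 6 units south of C: delta (east=+0, north=-6); B at (east=0, north=-5).
  A is 7 units south of B: delta (east=+0, north=-7); A at (east=0, north=-12).
Therefore A relative to F: (east=0, north=-12).

Answer: A is at (east=0, north=-12) relative to F.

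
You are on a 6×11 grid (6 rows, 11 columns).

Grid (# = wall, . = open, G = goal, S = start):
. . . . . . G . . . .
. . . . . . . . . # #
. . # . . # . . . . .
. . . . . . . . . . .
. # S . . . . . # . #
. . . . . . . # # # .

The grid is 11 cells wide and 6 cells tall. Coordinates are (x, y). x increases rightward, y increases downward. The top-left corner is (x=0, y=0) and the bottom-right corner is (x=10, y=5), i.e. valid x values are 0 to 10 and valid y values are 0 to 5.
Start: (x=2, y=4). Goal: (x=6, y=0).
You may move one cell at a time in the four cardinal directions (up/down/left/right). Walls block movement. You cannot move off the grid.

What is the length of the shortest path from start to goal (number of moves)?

BFS from (x=2, y=4) until reaching (x=6, y=0):
  Distance 0: (x=2, y=4)
  Distance 1: (x=2, y=3), (x=3, y=4), (x=2, y=5)
  Distance 2: (x=1, y=3), (x=3, y=3), (x=4, y=4), (x=1, y=5), (x=3, y=5)
  Distance 3: (x=1, y=2), (x=3, y=2), (x=0, y=3), (x=4, y=3), (x=5, y=4), (x=0, y=5), (x=4, y=5)
  Distance 4: (x=1, y=1), (x=3, y=1), (x=0, y=2), (x=4, y=2), (x=5, y=3), (x=0, y=4), (x=6, y=4), (x=5, y=5)
  Distance 5: (x=1, y=0), (x=3, y=0), (x=0, y=1), (x=2, y=1), (x=4, y=1), (x=6, y=3), (x=7, y=4), (x=6, y=5)
  Distance 6: (x=0, y=0), (x=2, y=0), (x=4, y=0), (x=5, y=1), (x=6, y=2), (x=7, y=3)
  Distance 7: (x=5, y=0), (x=6, y=1), (x=7, y=2), (x=8, y=3)
  Distance 8: (x=6, y=0), (x=7, y=1), (x=8, y=2), (x=9, y=3)  <- goal reached here
One shortest path (8 moves): (x=2, y=4) -> (x=3, y=4) -> (x=4, y=4) -> (x=5, y=4) -> (x=6, y=4) -> (x=6, y=3) -> (x=6, y=2) -> (x=6, y=1) -> (x=6, y=0)

Answer: Shortest path length: 8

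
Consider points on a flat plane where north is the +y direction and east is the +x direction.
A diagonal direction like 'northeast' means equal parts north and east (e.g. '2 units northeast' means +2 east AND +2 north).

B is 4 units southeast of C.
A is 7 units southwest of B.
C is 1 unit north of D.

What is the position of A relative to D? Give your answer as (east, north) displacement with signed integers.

Answer: A is at (east=-3, north=-10) relative to D.

Derivation:
Place D at the origin (east=0, north=0).
  C is 1 unit north of D: delta (east=+0, north=+1); C at (east=0, north=1).
  B is 4 units southeast of C: delta (east=+4, north=-4); B at (east=4, north=-3).
  A is 7 units southwest of B: delta (east=-7, north=-7); A at (east=-3, north=-10).
Therefore A relative to D: (east=-3, north=-10).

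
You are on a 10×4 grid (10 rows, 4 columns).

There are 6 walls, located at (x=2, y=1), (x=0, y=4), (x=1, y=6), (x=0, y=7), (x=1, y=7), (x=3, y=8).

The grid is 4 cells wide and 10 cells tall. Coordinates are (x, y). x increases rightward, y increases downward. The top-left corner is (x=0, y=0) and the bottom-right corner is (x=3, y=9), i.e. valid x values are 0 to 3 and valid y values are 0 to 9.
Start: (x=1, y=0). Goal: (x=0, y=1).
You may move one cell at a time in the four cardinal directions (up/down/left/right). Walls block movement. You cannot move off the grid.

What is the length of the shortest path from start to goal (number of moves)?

BFS from (x=1, y=0) until reaching (x=0, y=1):
  Distance 0: (x=1, y=0)
  Distance 1: (x=0, y=0), (x=2, y=0), (x=1, y=1)
  Distance 2: (x=3, y=0), (x=0, y=1), (x=1, y=2)  <- goal reached here
One shortest path (2 moves): (x=1, y=0) -> (x=0, y=0) -> (x=0, y=1)

Answer: Shortest path length: 2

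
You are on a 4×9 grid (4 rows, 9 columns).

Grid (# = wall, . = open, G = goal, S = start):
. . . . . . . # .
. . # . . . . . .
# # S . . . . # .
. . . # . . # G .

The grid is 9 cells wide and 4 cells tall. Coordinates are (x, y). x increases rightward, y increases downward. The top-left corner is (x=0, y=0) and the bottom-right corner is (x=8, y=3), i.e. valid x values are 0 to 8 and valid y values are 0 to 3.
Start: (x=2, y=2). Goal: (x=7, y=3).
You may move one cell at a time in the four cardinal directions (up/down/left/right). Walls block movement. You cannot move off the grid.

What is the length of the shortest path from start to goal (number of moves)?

Answer: Shortest path length: 10

Derivation:
BFS from (x=2, y=2) until reaching (x=7, y=3):
  Distance 0: (x=2, y=2)
  Distance 1: (x=3, y=2), (x=2, y=3)
  Distance 2: (x=3, y=1), (x=4, y=2), (x=1, y=3)
  Distance 3: (x=3, y=0), (x=4, y=1), (x=5, y=2), (x=0, y=3), (x=4, y=3)
  Distance 4: (x=2, y=0), (x=4, y=0), (x=5, y=1), (x=6, y=2), (x=5, y=3)
  Distance 5: (x=1, y=0), (x=5, y=0), (x=6, y=1)
  Distance 6: (x=0, y=0), (x=6, y=0), (x=1, y=1), (x=7, y=1)
  Distance 7: (x=0, y=1), (x=8, y=1)
  Distance 8: (x=8, y=0), (x=8, y=2)
  Distance 9: (x=8, y=3)
  Distance 10: (x=7, y=3)  <- goal reached here
One shortest path (10 moves): (x=2, y=2) -> (x=3, y=2) -> (x=4, y=2) -> (x=5, y=2) -> (x=6, y=2) -> (x=6, y=1) -> (x=7, y=1) -> (x=8, y=1) -> (x=8, y=2) -> (x=8, y=3) -> (x=7, y=3)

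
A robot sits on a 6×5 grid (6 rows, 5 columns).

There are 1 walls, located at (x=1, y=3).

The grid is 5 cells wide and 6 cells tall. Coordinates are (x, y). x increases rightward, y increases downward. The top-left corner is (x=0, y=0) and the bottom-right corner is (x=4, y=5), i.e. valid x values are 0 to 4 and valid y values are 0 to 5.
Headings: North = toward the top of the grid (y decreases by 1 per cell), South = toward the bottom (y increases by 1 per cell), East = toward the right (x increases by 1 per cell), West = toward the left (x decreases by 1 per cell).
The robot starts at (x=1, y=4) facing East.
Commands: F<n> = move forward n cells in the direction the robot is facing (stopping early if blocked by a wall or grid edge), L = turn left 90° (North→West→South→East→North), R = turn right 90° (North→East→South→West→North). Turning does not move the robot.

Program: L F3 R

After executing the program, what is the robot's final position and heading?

Start: (x=1, y=4), facing East
  L: turn left, now facing North
  F3: move forward 0/3 (blocked), now at (x=1, y=4)
  R: turn right, now facing East
Final: (x=1, y=4), facing East

Answer: Final position: (x=1, y=4), facing East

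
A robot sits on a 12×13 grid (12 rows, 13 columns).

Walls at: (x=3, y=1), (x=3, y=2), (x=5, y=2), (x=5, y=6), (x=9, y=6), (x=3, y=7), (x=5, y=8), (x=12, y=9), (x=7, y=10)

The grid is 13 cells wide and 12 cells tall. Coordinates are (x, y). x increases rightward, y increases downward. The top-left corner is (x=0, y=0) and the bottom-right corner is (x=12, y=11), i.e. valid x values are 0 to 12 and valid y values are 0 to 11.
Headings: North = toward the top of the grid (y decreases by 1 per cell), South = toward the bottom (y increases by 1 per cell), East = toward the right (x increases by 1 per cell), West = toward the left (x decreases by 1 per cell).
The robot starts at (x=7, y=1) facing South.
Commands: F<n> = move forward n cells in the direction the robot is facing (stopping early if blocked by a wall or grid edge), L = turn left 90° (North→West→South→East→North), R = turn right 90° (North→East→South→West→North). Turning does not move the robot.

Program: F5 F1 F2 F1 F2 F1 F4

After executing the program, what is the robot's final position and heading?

Start: (x=7, y=1), facing South
  F5: move forward 5, now at (x=7, y=6)
  F1: move forward 1, now at (x=7, y=7)
  F2: move forward 2, now at (x=7, y=9)
  F1: move forward 0/1 (blocked), now at (x=7, y=9)
  F2: move forward 0/2 (blocked), now at (x=7, y=9)
  F1: move forward 0/1 (blocked), now at (x=7, y=9)
  F4: move forward 0/4 (blocked), now at (x=7, y=9)
Final: (x=7, y=9), facing South

Answer: Final position: (x=7, y=9), facing South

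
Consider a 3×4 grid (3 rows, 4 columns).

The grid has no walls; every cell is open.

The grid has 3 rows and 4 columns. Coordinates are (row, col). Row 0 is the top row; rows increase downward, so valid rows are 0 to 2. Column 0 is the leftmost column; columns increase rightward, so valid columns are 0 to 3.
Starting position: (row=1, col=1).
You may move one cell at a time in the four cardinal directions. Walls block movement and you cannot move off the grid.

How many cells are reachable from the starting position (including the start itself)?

BFS flood-fill from (row=1, col=1):
  Distance 0: (row=1, col=1)
  Distance 1: (row=0, col=1), (row=1, col=0), (row=1, col=2), (row=2, col=1)
  Distance 2: (row=0, col=0), (row=0, col=2), (row=1, col=3), (row=2, col=0), (row=2, col=2)
  Distance 3: (row=0, col=3), (row=2, col=3)
Total reachable: 12 (grid has 12 open cells total)

Answer: Reachable cells: 12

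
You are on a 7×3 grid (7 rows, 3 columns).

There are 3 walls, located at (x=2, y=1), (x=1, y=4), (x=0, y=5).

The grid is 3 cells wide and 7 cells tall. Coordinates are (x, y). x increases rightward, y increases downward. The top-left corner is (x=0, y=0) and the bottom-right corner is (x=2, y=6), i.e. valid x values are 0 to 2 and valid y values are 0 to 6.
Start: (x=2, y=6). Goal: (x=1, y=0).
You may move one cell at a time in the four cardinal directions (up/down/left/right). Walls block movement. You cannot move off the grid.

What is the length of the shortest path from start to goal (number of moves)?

BFS from (x=2, y=6) until reaching (x=1, y=0):
  Distance 0: (x=2, y=6)
  Distance 1: (x=2, y=5), (x=1, y=6)
  Distance 2: (x=2, y=4), (x=1, y=5), (x=0, y=6)
  Distance 3: (x=2, y=3)
  Distance 4: (x=2, y=2), (x=1, y=3)
  Distance 5: (x=1, y=2), (x=0, y=3)
  Distance 6: (x=1, y=1), (x=0, y=2), (x=0, y=4)
  Distance 7: (x=1, y=0), (x=0, y=1)  <- goal reached here
One shortest path (7 moves): (x=2, y=6) -> (x=2, y=5) -> (x=2, y=4) -> (x=2, y=3) -> (x=1, y=3) -> (x=1, y=2) -> (x=1, y=1) -> (x=1, y=0)

Answer: Shortest path length: 7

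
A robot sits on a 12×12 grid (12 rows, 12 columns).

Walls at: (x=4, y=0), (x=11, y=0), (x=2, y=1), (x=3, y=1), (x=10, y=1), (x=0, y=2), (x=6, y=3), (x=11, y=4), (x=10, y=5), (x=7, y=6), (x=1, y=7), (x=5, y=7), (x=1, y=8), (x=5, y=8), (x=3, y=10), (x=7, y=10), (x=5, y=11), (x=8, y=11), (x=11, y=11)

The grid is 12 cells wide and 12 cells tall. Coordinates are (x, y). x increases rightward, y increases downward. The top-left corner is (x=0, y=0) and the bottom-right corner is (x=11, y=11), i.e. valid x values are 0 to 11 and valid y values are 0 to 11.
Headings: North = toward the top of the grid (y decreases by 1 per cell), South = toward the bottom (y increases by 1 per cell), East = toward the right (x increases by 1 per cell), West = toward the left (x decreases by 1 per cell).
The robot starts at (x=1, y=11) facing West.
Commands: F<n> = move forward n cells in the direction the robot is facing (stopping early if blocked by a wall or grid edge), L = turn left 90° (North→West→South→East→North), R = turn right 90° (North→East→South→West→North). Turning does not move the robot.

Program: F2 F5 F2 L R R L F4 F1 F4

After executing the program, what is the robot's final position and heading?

Start: (x=1, y=11), facing West
  F2: move forward 1/2 (blocked), now at (x=0, y=11)
  F5: move forward 0/5 (blocked), now at (x=0, y=11)
  F2: move forward 0/2 (blocked), now at (x=0, y=11)
  L: turn left, now facing South
  R: turn right, now facing West
  R: turn right, now facing North
  L: turn left, now facing West
  F4: move forward 0/4 (blocked), now at (x=0, y=11)
  F1: move forward 0/1 (blocked), now at (x=0, y=11)
  F4: move forward 0/4 (blocked), now at (x=0, y=11)
Final: (x=0, y=11), facing West

Answer: Final position: (x=0, y=11), facing West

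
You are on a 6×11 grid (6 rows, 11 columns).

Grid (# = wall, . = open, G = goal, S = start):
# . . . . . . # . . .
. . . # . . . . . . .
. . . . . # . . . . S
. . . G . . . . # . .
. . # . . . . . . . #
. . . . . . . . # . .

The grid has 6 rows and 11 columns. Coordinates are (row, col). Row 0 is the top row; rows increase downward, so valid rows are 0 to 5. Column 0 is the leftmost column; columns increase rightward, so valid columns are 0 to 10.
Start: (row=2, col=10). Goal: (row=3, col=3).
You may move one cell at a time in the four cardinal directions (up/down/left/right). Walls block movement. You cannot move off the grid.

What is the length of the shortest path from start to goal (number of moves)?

BFS from (row=2, col=10) until reaching (row=3, col=3):
  Distance 0: (row=2, col=10)
  Distance 1: (row=1, col=10), (row=2, col=9), (row=3, col=10)
  Distance 2: (row=0, col=10), (row=1, col=9), (row=2, col=8), (row=3, col=9)
  Distance 3: (row=0, col=9), (row=1, col=8), (row=2, col=7), (row=4, col=9)
  Distance 4: (row=0, col=8), (row=1, col=7), (row=2, col=6), (row=3, col=7), (row=4, col=8), (row=5, col=9)
  Distance 5: (row=1, col=6), (row=3, col=6), (row=4, col=7), (row=5, col=10)
  Distance 6: (row=0, col=6), (row=1, col=5), (row=3, col=5), (row=4, col=6), (row=5, col=7)
  Distance 7: (row=0, col=5), (row=1, col=4), (row=3, col=4), (row=4, col=5), (row=5, col=6)
  Distance 8: (row=0, col=4), (row=2, col=4), (row=3, col=3), (row=4, col=4), (row=5, col=5)  <- goal reached here
One shortest path (8 moves): (row=2, col=10) -> (row=2, col=9) -> (row=2, col=8) -> (row=2, col=7) -> (row=2, col=6) -> (row=3, col=6) -> (row=3, col=5) -> (row=3, col=4) -> (row=3, col=3)

Answer: Shortest path length: 8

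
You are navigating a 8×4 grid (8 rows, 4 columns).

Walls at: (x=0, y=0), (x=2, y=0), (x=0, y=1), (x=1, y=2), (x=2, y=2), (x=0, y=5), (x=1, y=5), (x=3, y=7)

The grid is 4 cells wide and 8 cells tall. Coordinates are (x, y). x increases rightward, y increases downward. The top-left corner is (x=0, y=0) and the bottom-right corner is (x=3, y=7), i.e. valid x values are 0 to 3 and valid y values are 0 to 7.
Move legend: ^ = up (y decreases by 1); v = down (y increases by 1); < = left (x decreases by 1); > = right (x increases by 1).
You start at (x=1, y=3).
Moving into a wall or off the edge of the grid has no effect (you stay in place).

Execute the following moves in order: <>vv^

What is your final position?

Answer: Final position: (x=1, y=3)

Derivation:
Start: (x=1, y=3)
  < (left): (x=1, y=3) -> (x=0, y=3)
  > (right): (x=0, y=3) -> (x=1, y=3)
  v (down): (x=1, y=3) -> (x=1, y=4)
  v (down): blocked, stay at (x=1, y=4)
  ^ (up): (x=1, y=4) -> (x=1, y=3)
Final: (x=1, y=3)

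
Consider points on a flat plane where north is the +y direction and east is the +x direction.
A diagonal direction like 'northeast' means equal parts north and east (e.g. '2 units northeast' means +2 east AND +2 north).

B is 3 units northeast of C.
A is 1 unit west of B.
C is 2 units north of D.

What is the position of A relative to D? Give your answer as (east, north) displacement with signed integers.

Answer: A is at (east=2, north=5) relative to D.

Derivation:
Place D at the origin (east=0, north=0).
  C is 2 units north of D: delta (east=+0, north=+2); C at (east=0, north=2).
  B is 3 units northeast of C: delta (east=+3, north=+3); B at (east=3, north=5).
  A is 1 unit west of B: delta (east=-1, north=+0); A at (east=2, north=5).
Therefore A relative to D: (east=2, north=5).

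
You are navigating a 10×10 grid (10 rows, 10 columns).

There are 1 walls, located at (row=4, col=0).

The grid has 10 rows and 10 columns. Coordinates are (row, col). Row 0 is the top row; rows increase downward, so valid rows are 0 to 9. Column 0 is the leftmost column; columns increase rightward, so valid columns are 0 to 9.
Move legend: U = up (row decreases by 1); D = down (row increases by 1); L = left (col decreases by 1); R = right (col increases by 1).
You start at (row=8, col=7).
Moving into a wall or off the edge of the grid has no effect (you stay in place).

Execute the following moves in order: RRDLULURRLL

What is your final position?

Answer: Final position: (row=7, col=7)

Derivation:
Start: (row=8, col=7)
  R (right): (row=8, col=7) -> (row=8, col=8)
  R (right): (row=8, col=8) -> (row=8, col=9)
  D (down): (row=8, col=9) -> (row=9, col=9)
  L (left): (row=9, col=9) -> (row=9, col=8)
  U (up): (row=9, col=8) -> (row=8, col=8)
  L (left): (row=8, col=8) -> (row=8, col=7)
  U (up): (row=8, col=7) -> (row=7, col=7)
  R (right): (row=7, col=7) -> (row=7, col=8)
  R (right): (row=7, col=8) -> (row=7, col=9)
  L (left): (row=7, col=9) -> (row=7, col=8)
  L (left): (row=7, col=8) -> (row=7, col=7)
Final: (row=7, col=7)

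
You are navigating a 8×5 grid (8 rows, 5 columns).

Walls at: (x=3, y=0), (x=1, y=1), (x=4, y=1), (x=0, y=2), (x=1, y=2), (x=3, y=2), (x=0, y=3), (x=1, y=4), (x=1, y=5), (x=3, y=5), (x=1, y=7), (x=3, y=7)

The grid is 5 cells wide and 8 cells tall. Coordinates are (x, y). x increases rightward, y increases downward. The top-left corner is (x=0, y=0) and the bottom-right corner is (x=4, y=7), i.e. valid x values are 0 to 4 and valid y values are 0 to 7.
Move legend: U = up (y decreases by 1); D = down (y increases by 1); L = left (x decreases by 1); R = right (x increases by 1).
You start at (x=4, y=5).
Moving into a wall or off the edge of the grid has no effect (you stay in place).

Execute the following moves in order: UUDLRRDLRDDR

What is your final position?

Answer: Final position: (x=4, y=7)

Derivation:
Start: (x=4, y=5)
  U (up): (x=4, y=5) -> (x=4, y=4)
  U (up): (x=4, y=4) -> (x=4, y=3)
  D (down): (x=4, y=3) -> (x=4, y=4)
  L (left): (x=4, y=4) -> (x=3, y=4)
  R (right): (x=3, y=4) -> (x=4, y=4)
  R (right): blocked, stay at (x=4, y=4)
  D (down): (x=4, y=4) -> (x=4, y=5)
  L (left): blocked, stay at (x=4, y=5)
  R (right): blocked, stay at (x=4, y=5)
  D (down): (x=4, y=5) -> (x=4, y=6)
  D (down): (x=4, y=6) -> (x=4, y=7)
  R (right): blocked, stay at (x=4, y=7)
Final: (x=4, y=7)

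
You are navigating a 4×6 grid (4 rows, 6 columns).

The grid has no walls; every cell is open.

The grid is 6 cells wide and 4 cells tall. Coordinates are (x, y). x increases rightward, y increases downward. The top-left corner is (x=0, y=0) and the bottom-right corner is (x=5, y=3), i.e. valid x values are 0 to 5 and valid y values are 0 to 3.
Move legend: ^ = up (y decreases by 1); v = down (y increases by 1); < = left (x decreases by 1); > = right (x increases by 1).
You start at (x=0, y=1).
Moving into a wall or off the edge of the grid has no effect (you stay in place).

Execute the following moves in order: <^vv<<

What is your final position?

Start: (x=0, y=1)
  < (left): blocked, stay at (x=0, y=1)
  ^ (up): (x=0, y=1) -> (x=0, y=0)
  v (down): (x=0, y=0) -> (x=0, y=1)
  v (down): (x=0, y=1) -> (x=0, y=2)
  < (left): blocked, stay at (x=0, y=2)
  < (left): blocked, stay at (x=0, y=2)
Final: (x=0, y=2)

Answer: Final position: (x=0, y=2)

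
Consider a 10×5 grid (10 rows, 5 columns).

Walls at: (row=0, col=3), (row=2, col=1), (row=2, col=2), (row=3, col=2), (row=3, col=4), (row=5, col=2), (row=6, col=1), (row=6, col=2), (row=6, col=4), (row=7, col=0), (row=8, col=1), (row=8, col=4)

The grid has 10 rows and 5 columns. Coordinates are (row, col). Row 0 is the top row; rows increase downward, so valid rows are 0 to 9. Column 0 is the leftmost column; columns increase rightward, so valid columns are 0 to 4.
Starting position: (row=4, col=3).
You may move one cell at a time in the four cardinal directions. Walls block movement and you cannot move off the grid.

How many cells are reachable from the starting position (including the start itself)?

BFS flood-fill from (row=4, col=3):
  Distance 0: (row=4, col=3)
  Distance 1: (row=3, col=3), (row=4, col=2), (row=4, col=4), (row=5, col=3)
  Distance 2: (row=2, col=3), (row=4, col=1), (row=5, col=4), (row=6, col=3)
  Distance 3: (row=1, col=3), (row=2, col=4), (row=3, col=1), (row=4, col=0), (row=5, col=1), (row=7, col=3)
  Distance 4: (row=1, col=2), (row=1, col=4), (row=3, col=0), (row=5, col=0), (row=7, col=2), (row=7, col=4), (row=8, col=3)
  Distance 5: (row=0, col=2), (row=0, col=4), (row=1, col=1), (row=2, col=0), (row=6, col=0), (row=7, col=1), (row=8, col=2), (row=9, col=3)
  Distance 6: (row=0, col=1), (row=1, col=0), (row=9, col=2), (row=9, col=4)
  Distance 7: (row=0, col=0), (row=9, col=1)
  Distance 8: (row=9, col=0)
  Distance 9: (row=8, col=0)
Total reachable: 38 (grid has 38 open cells total)

Answer: Reachable cells: 38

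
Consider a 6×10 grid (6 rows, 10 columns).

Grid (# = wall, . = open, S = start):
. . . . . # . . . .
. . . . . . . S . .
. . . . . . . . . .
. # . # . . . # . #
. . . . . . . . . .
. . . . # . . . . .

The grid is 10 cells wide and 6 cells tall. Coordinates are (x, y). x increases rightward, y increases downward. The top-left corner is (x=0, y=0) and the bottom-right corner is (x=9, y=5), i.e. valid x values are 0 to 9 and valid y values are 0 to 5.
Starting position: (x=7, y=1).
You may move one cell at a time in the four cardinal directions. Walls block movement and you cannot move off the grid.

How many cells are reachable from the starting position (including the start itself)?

BFS flood-fill from (x=7, y=1):
  Distance 0: (x=7, y=1)
  Distance 1: (x=7, y=0), (x=6, y=1), (x=8, y=1), (x=7, y=2)
  Distance 2: (x=6, y=0), (x=8, y=0), (x=5, y=1), (x=9, y=1), (x=6, y=2), (x=8, y=2)
  Distance 3: (x=9, y=0), (x=4, y=1), (x=5, y=2), (x=9, y=2), (x=6, y=3), (x=8, y=3)
  Distance 4: (x=4, y=0), (x=3, y=1), (x=4, y=2), (x=5, y=3), (x=6, y=4), (x=8, y=4)
  Distance 5: (x=3, y=0), (x=2, y=1), (x=3, y=2), (x=4, y=3), (x=5, y=4), (x=7, y=4), (x=9, y=4), (x=6, y=5), (x=8, y=5)
  Distance 6: (x=2, y=0), (x=1, y=1), (x=2, y=2), (x=4, y=4), (x=5, y=5), (x=7, y=5), (x=9, y=5)
  Distance 7: (x=1, y=0), (x=0, y=1), (x=1, y=2), (x=2, y=3), (x=3, y=4)
  Distance 8: (x=0, y=0), (x=0, y=2), (x=2, y=4), (x=3, y=5)
  Distance 9: (x=0, y=3), (x=1, y=4), (x=2, y=5)
  Distance 10: (x=0, y=4), (x=1, y=5)
  Distance 11: (x=0, y=5)
Total reachable: 54 (grid has 54 open cells total)

Answer: Reachable cells: 54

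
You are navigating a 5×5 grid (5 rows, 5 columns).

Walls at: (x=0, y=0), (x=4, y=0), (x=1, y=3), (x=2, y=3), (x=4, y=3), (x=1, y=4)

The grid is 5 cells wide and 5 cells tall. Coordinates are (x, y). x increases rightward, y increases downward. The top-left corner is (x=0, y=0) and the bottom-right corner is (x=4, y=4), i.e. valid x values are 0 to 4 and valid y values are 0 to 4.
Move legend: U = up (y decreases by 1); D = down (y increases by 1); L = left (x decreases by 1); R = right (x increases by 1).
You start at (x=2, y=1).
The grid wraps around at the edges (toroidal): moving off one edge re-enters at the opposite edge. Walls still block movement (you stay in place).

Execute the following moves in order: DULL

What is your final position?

Answer: Final position: (x=0, y=1)

Derivation:
Start: (x=2, y=1)
  D (down): (x=2, y=1) -> (x=2, y=2)
  U (up): (x=2, y=2) -> (x=2, y=1)
  L (left): (x=2, y=1) -> (x=1, y=1)
  L (left): (x=1, y=1) -> (x=0, y=1)
Final: (x=0, y=1)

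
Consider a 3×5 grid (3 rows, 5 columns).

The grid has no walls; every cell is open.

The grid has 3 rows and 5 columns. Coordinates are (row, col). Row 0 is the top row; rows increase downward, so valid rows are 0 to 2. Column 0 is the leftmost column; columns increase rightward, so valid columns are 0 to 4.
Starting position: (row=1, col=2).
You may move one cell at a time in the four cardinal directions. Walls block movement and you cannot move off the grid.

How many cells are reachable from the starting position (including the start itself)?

BFS flood-fill from (row=1, col=2):
  Distance 0: (row=1, col=2)
  Distance 1: (row=0, col=2), (row=1, col=1), (row=1, col=3), (row=2, col=2)
  Distance 2: (row=0, col=1), (row=0, col=3), (row=1, col=0), (row=1, col=4), (row=2, col=1), (row=2, col=3)
  Distance 3: (row=0, col=0), (row=0, col=4), (row=2, col=0), (row=2, col=4)
Total reachable: 15 (grid has 15 open cells total)

Answer: Reachable cells: 15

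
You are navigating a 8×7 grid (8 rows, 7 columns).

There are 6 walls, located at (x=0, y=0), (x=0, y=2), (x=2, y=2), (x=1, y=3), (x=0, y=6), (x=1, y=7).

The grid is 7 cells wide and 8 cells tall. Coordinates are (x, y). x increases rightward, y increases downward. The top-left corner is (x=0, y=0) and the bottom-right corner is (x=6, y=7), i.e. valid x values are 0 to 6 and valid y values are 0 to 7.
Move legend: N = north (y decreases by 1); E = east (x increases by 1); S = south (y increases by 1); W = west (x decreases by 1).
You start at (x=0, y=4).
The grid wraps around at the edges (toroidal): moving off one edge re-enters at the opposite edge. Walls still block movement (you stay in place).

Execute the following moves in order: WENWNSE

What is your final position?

Start: (x=0, y=4)
  W (west): (x=0, y=4) -> (x=6, y=4)
  E (east): (x=6, y=4) -> (x=0, y=4)
  N (north): (x=0, y=4) -> (x=0, y=3)
  W (west): (x=0, y=3) -> (x=6, y=3)
  N (north): (x=6, y=3) -> (x=6, y=2)
  S (south): (x=6, y=2) -> (x=6, y=3)
  E (east): (x=6, y=3) -> (x=0, y=3)
Final: (x=0, y=3)

Answer: Final position: (x=0, y=3)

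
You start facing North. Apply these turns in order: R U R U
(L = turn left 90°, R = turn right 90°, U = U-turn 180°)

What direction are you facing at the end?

Answer: Final heading: South

Derivation:
Start: North
  R (right (90° clockwise)) -> East
  U (U-turn (180°)) -> West
  R (right (90° clockwise)) -> North
  U (U-turn (180°)) -> South
Final: South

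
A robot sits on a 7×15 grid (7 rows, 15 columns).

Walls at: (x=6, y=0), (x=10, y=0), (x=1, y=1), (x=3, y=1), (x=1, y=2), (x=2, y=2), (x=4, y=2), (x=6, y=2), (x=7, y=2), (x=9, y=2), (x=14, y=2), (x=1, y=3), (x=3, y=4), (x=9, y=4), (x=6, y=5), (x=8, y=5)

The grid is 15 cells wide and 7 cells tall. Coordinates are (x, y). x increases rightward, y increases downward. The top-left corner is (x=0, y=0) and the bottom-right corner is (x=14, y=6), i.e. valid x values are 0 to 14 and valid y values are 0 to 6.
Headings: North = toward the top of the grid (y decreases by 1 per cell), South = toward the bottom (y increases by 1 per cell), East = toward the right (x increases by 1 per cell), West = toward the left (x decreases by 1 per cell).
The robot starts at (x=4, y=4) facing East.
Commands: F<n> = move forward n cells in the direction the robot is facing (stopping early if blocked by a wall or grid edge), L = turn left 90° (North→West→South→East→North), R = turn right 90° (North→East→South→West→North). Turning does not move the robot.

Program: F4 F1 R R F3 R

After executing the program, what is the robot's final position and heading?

Start: (x=4, y=4), facing East
  F4: move forward 4, now at (x=8, y=4)
  F1: move forward 0/1 (blocked), now at (x=8, y=4)
  R: turn right, now facing South
  R: turn right, now facing West
  F3: move forward 3, now at (x=5, y=4)
  R: turn right, now facing North
Final: (x=5, y=4), facing North

Answer: Final position: (x=5, y=4), facing North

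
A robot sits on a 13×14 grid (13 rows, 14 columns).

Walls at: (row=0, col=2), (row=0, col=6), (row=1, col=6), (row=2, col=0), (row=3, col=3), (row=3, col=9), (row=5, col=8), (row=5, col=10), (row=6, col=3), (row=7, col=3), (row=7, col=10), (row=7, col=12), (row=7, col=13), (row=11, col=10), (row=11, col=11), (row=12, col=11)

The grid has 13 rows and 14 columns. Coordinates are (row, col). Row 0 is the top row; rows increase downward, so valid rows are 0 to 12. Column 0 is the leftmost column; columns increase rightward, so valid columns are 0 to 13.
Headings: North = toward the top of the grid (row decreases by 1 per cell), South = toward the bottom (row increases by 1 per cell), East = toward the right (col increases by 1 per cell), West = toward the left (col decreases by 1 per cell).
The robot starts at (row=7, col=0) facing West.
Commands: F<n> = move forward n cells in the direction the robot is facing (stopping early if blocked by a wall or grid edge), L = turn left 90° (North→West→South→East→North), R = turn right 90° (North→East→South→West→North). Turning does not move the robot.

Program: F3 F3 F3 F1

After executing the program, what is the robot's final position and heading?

Answer: Final position: (row=7, col=0), facing West

Derivation:
Start: (row=7, col=0), facing West
  [×3]F3: move forward 0/3 (blocked), now at (row=7, col=0)
  F1: move forward 0/1 (blocked), now at (row=7, col=0)
Final: (row=7, col=0), facing West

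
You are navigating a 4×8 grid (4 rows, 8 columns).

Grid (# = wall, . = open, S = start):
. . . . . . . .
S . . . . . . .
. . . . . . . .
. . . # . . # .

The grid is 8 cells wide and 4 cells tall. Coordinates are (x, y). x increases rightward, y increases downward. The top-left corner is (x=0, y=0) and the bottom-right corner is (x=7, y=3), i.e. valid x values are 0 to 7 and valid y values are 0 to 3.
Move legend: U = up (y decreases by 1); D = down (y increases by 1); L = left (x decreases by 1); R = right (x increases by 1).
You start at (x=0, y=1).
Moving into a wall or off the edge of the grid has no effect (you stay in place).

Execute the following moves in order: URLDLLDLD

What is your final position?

Start: (x=0, y=1)
  U (up): (x=0, y=1) -> (x=0, y=0)
  R (right): (x=0, y=0) -> (x=1, y=0)
  L (left): (x=1, y=0) -> (x=0, y=0)
  D (down): (x=0, y=0) -> (x=0, y=1)
  L (left): blocked, stay at (x=0, y=1)
  L (left): blocked, stay at (x=0, y=1)
  D (down): (x=0, y=1) -> (x=0, y=2)
  L (left): blocked, stay at (x=0, y=2)
  D (down): (x=0, y=2) -> (x=0, y=3)
Final: (x=0, y=3)

Answer: Final position: (x=0, y=3)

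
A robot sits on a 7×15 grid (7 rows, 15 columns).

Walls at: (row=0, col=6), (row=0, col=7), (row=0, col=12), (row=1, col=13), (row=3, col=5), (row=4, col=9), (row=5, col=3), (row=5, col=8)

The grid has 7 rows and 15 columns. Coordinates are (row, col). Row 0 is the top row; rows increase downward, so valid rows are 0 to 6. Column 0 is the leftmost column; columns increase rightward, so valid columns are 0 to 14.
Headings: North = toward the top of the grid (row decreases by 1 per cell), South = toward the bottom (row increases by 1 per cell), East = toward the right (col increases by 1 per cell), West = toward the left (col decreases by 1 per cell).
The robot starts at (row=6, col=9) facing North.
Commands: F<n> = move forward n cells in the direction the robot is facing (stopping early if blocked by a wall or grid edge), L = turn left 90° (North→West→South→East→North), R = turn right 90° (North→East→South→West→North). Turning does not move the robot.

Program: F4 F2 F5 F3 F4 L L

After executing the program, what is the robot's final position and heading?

Start: (row=6, col=9), facing North
  F4: move forward 1/4 (blocked), now at (row=5, col=9)
  F2: move forward 0/2 (blocked), now at (row=5, col=9)
  F5: move forward 0/5 (blocked), now at (row=5, col=9)
  F3: move forward 0/3 (blocked), now at (row=5, col=9)
  F4: move forward 0/4 (blocked), now at (row=5, col=9)
  L: turn left, now facing West
  L: turn left, now facing South
Final: (row=5, col=9), facing South

Answer: Final position: (row=5, col=9), facing South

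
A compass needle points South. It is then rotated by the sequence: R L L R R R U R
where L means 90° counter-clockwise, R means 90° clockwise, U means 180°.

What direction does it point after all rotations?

Start: South
  R (right (90° clockwise)) -> West
  L (left (90° counter-clockwise)) -> South
  L (left (90° counter-clockwise)) -> East
  R (right (90° clockwise)) -> South
  R (right (90° clockwise)) -> West
  R (right (90° clockwise)) -> North
  U (U-turn (180°)) -> South
  R (right (90° clockwise)) -> West
Final: West

Answer: Final heading: West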